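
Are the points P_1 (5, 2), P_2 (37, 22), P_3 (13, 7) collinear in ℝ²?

Yes

P_1P_2 = (32, 20), P_1P_3 = (8, 5).
Twice the signed area of △P_1P_2P_3 is (32)(5) − (20)(8) = 0.
The triangle is degenerate (zero area), so the points are collinear.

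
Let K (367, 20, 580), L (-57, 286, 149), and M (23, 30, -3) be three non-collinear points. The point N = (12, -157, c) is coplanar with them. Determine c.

-234

The plane through K, L, M has equation −150768x − 98928y + 87264z = -6697296.
Substituting N: (87264)c + (13722480) = -6697296, so c = -234.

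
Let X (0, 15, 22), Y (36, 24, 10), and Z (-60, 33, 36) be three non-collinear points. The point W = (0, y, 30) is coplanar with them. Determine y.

The plane through X, Y, Z has equation 342x + 216y + 1188z = 29376.
Substituting W: (216)y + (35640) = 29376, so y = -29.

-29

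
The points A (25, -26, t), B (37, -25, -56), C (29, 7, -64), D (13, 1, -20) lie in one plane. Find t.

The points are coplanar iff AB · (AC × AD) = 0.
Expanding, this is linear in t: (-560)t + (-14560) = 0.
So t = -26.

-26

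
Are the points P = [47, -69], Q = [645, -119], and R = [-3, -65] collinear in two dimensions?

No

PQ = (598, -50), PR = (-50, 4).
det[PQ; PR] = (598)(4) − (-50)(-50) = -108.
The determinant is nonzero, so they are not collinear.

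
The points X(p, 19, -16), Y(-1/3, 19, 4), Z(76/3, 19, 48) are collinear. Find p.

-12

Collinearity requires XY × XZ = 0; each component is linear in p.
The y-component gives (44)p + (528) = 0, so p = -12.
The remaining components then also vanish.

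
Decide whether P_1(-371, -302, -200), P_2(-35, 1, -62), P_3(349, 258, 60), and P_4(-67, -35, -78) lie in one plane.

Yes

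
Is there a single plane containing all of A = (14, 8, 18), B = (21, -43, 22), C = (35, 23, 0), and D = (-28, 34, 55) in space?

No

A normal to the plane through A, B, C is n = AB × AC = (858, 210, 1176).
The plane has equation n·P = 34860. For D: n·D = 47796.
47796 ≠ 34860, so D is off the plane.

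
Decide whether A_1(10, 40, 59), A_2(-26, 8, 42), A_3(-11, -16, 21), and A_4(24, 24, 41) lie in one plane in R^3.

A normal to the plane through A_1, A_2, A_3 is n = A_1A_2 × A_1A_3 = (264, -1011, 1344).
The plane has equation n·P = 41496. For A_4: n·A_4 = 37176.
37176 ≠ 41496, so A_4 is off the plane.

No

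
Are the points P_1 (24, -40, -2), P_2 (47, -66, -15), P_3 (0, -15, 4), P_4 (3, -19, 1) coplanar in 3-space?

With P_1 as base: P_1P_2 = (23, -26, -13), P_1P_3 = (-24, 25, 6), P_1P_4 = (-21, 21, 3).
P_1P_3 × P_1P_4 = (-51, -54, 21).
P_1P_2 · (P_1P_3 × P_1P_4) = -42.
Since -42 ≠ 0, the four points are not coplanar.

No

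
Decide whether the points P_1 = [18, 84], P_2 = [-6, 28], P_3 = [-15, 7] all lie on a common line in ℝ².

Yes

P_1P_2 = (-24, -56), P_1P_3 = (-33, -77).
det[P_1P_2; P_1P_3] = (-24)(-77) − (-56)(-33) = 0.
The determinant is zero, so the points are collinear.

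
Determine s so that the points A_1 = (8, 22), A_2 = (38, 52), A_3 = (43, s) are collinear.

57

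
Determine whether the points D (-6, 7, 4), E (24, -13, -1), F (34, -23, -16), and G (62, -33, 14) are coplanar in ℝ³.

Yes

A normal to the plane through D, E, F is n = DE × DF = (250, 400, -100).
The plane has equation n·P = 900. For G: n·G = 900.
Equal, so G lies in the plane and all four are coplanar.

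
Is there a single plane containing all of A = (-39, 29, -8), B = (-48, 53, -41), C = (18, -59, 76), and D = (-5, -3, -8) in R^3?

With A as base: AB = (-9, 24, -33), AC = (57, -88, 84), AD = (34, -32, 0).
AC × AD = (2688, 2856, 1168).
AB · (AC × AD) = 5808.
Since 5808 ≠ 0, the four points are not coplanar.

No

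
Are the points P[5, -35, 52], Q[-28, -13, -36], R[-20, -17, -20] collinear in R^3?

No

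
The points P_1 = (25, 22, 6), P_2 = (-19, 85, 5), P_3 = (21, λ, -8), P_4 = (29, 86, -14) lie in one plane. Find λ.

Normal to plane P_1P_2P_4: n = (-1196, -884, -3068); plane equation n·P = -67756.
Requiring n·P_3 = -67756: (-884)λ + (-572) = -67756.
So λ = 76.

76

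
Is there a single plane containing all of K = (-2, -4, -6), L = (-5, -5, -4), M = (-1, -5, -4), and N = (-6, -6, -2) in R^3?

The four points are coplanar iff the 3×3 determinant with rows KL, KM, KN is zero.
Rows: (-3, -1, 2), (1, -1, 2), (-4, -2, 4).
Expanding along the first row: (-3)(0) − (-1)(12) + (2)(-6) = 0.
Zero determinant ⇒ coplanar.

Yes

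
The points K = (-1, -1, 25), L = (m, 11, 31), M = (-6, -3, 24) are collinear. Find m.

Collinearity requires KL × KM = 0; each component is linear in m.
The y-component gives (1)m + (-29) = 0, so m = 29.
The remaining components then also vanish.

29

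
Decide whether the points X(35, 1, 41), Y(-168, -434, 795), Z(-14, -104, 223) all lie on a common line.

XY = (-203, -435, 754), XZ = (-49, -105, 182).
XY × XZ = (0, 0, 0).
The cross product vanishes, so the three points are collinear.

Yes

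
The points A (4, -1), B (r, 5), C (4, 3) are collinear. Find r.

Collinearity: (B − A) must be parallel to (C − A) = (0, 4).
Cross-multiplying the components: (r − 4)·(4) = (6)·(0).
Solving gives r = 4.

4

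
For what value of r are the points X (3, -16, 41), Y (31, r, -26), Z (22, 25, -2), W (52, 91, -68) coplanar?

42

Coplanarity ⇔ det[XY; XZ; XW] = 0.
Expanding, this is linear in r: (-36)r + (1512) = 0.
So r = 42.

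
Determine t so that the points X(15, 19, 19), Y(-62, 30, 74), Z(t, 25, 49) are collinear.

Collinearity requires XY × XZ = 0; each component is linear in t.
The y-component gives (55)t + (1485) = 0, so t = -27.
The remaining components then also vanish.

-27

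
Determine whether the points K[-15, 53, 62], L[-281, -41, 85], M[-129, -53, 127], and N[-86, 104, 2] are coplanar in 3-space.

With K as base: KL = (-266, -94, 23), KM = (-114, -106, 65), KN = (-71, 51, -60).
KM × KN = (3045, -11455, -13340).
KL · (KM × KN) = -40020.
Since -40020 ≠ 0, the four points are not coplanar.

No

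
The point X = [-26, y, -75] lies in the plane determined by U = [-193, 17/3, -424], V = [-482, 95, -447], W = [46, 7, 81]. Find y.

6

A normal to the plane is n = UV × UW = (45144, 140448, -21736).
X lies in the plane iff n · UX = 0.
This gives (140448)y + (-842688) = 0, so y = 6.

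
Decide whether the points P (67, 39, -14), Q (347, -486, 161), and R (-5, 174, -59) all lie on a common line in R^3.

PQ = (280, -525, 175), PR = (-72, 135, -45).
Each component of PR is -9/35 times the corresponding component of PQ, so PR = -9/35·PQ and the points are collinear.

Yes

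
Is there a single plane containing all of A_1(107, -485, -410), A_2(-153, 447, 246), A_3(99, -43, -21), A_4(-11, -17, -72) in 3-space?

With A_1 as base: A_1A_2 = (-260, 932, 656), A_1A_3 = (-8, 442, 389), A_1A_4 = (-118, 468, 338).
A_1A_3 × A_1A_4 = (-32656, -43198, 48412).
A_1A_2 · (A_1A_3 × A_1A_4) = -11704.
Since -11704 ≠ 0, the four points are not coplanar.

No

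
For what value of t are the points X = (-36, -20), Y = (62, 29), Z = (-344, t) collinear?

-174

The three points are collinear iff det[XY; XZ] = 0.
This determinant is linear in t: (98)t + (17052) = 0, so t = -174.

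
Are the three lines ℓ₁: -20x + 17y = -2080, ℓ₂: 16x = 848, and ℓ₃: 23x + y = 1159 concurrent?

Intersecting ℓ₁ and ℓ₂: solving the 2×2 system gives (x, y) = (53, -60).
Substitute into ℓ₃: (23)(53) + (1)(-60) = 1159.
This equals 1159, so (53, -60) lies on all three lines and they are concurrent.

Yes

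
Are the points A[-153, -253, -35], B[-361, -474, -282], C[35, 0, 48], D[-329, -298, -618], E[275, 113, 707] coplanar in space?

Yes

The plane through A, B, C has normal n = AB × AC = (44148, -29172, -11076) and equation n·P = 1013532.
Checking the remaining points: n·D = 1013532, n·E = 1013532.
All equal 1013532, so all 5 points lie in one plane.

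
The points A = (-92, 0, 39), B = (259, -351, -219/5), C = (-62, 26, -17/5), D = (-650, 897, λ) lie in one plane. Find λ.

-216/5

Coplanarity ⇔ det[AB; AC; AD] = 0.
Expanding, this is linear in λ: (19656)λ + (4245696/5) = 0.
So λ = -216/5.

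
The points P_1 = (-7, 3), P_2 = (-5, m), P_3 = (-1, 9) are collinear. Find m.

5

The three points are collinear iff det[P_1P_2; P_1P_3] = 0.
This determinant is linear in m: (-6)m + (30) = 0, so m = 5.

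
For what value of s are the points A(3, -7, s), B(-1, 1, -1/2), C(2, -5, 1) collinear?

3/2

Collinearity requires AB × AC = 0; each component is linear in s.
The x-component gives (-6)s + (9) = 0, so s = 3/2.
The remaining components then also vanish.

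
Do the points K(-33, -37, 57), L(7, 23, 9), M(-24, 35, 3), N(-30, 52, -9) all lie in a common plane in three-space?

Yes

A normal to the plane through K, L, M is n = KL × KM = (216, 1728, 2340).
The plane has equation n·P = 62316. For N: n·N = 62316.
Equal, so N lies in the plane and all four are coplanar.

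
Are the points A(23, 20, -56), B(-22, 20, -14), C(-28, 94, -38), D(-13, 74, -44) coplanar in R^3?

A normal to the plane through A, B, C is n = AB × AC = (-3108, -1332, -3330).
The plane has equation n·P = 88356. For D: n·D = 88356.
Equal, so D lies in the plane and all four are coplanar.

Yes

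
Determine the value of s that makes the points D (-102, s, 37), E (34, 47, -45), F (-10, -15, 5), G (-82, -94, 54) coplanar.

Coplanarity ⇔ det[DE; DF; DG] = 0.
Expanding, this is linear in s: (1444)s + (137180) = 0.
So s = -95.

-95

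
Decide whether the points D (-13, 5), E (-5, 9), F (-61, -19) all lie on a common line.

DE = (8, 4), DF = (-48, -24).
det[DE; DF] = (8)(-24) − (4)(-48) = 0.
The determinant is zero, so the points are collinear.

Yes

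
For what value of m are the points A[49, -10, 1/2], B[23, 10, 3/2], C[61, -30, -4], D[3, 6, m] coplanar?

Coplanarity ⇔ det[AB; AC; AD] = 0.
Expanding, this is linear in m: (280)m + (1400) = 0.
So m = -5.

-5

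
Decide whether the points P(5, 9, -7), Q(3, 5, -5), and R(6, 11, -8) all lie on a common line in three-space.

Yes

PQ = (-2, -4, 2), PR = (1, 2, -1).
PQ × PR = (0, 0, 0).
The cross product vanishes, so the three points are collinear.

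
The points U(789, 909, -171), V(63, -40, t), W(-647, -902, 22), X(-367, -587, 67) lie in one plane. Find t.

-1

Normal to plane UWX: n = (-142290, 118660, 54740); plane equation n·P = -13765410.
Requiring n·V = -13765410: (54740)t + (-13710670) = -13765410.
So t = -1.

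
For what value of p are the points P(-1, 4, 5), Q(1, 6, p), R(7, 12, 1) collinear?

Collinearity requires PQ × PR = 0; each component is linear in p.
The x-component gives (-8)p + (32) = 0, so p = 4.
The remaining components then also vanish.

4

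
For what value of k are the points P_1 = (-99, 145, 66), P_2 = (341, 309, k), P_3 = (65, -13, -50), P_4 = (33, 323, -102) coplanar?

Coplanarity ⇔ det[P_1P_2; P_1P_3; P_1P_4] = 0.
Expanding, this is linear in k: (50048)k + (19468672) = 0.
So k = -389.

-389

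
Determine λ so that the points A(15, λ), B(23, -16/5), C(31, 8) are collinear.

The three points are collinear iff det[AB; AC] = 0.
This determinant is linear in λ: (8)λ + (576/5) = 0, so λ = -72/5.

-72/5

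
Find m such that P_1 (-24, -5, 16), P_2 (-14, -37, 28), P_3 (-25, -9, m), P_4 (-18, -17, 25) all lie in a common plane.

13

The points are coplanar iff P_1P_2 · (P_1P_3 × P_1P_4) = 0.
Expanding, this is linear in m: (-72)m + (936) = 0.
So m = 13.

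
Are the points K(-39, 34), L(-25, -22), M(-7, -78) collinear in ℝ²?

No

KL = (14, -56), KM = (32, -112).
If collinear, KM would be a scalar multiple of KL. But (14)·(-112) ≠ (-56)·(32) (difference 224), so they are not parallel; the points are not collinear.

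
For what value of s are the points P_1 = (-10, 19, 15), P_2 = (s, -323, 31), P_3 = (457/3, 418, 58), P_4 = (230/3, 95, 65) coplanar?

-236/3

Normal to plane P_1P_3P_4: n = (16682, -4390, -66728/3); plane equation n·P = -583870.
Requiring n·P_2 = -583870: (16682)s + (2185342/3) = -583870.
So s = -236/3.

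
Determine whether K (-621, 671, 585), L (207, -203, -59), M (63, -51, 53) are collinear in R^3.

Yes

KL = (828, -874, -644), KM = (684, -722, -532).
Each component of KM is 19/23 times the corresponding component of KL, so KM = 19/23·KL and the points are collinear.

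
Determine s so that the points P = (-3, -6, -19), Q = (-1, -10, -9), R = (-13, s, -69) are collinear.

14

Direction PQ = (2, -4, 10). From the x-coordinate of R, the parameter along the line is τ = (-13 − (-3))/2 = -5.
Then s = (-6) + (-5)·(-4) = 14.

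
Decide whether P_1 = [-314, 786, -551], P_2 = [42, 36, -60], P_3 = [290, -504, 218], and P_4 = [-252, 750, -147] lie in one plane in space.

No

The four points are coplanar iff the 3×3 determinant with rows P_1P_2, P_1P_3, P_1P_4 is zero.
Rows: (356, -750, 491), (604, -1290, 769), (62, -36, 404).
Expanding along the first row: (356)(-493476) − (-750)(196338) + (491)(58236) = 169920.
Nonzero ⇒ not coplanar.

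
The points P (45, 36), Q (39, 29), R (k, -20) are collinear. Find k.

-3

The three points are collinear iff det[PQ; PR] = 0.
This determinant is linear in k: (7)k + (21) = 0, so k = -3.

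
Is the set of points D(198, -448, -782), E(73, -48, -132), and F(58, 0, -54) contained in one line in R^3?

Yes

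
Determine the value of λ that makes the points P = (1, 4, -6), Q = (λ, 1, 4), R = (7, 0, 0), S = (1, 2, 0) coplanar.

Normal to plane PRS: n = (-12, -36, -12); plane equation n·X = -84.
Requiring n·Q = -84: (-12)λ + (-84) = -84.
So λ = 0.

0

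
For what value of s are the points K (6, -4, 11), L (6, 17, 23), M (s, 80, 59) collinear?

6

Direction KL = (0, 21, 12). From the y-coordinate of M, the parameter along the line is τ = (80 − (-4))/21 = 4.
Then s = 6 + 4·(0) = 6.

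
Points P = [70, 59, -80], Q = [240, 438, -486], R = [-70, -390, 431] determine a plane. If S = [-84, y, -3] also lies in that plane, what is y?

-59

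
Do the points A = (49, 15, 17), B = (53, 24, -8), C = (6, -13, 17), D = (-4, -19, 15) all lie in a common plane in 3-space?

Yes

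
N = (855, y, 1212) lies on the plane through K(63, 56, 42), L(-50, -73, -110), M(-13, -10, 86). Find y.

975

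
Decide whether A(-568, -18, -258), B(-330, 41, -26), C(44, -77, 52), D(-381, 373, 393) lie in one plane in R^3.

Yes

With A as base: AB = (238, 59, 232), AC = (612, -59, 310), AD = (187, 391, 651).
AC × AD = (-159619, -340442, 250325).
AB · (AC × AD) = 0.
The scalar triple product vanishes, so the four points are coplanar.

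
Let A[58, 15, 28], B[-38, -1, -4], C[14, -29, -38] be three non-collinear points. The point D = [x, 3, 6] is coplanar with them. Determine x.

6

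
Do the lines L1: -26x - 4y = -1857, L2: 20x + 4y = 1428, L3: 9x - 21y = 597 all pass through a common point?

Lines aᵢx + bᵢy = cᵢ with pairwise distinct directions are concurrent exactly when det[aᵢ bᵢ cᵢ] = 0.
Here the determinant is 1368.
Nonzero, so no common point exists.

No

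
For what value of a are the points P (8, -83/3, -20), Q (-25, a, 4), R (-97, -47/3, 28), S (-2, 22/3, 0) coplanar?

Normal to plane PRS: n = (-1440, 1620, -3555); plane equation n·X = 14760.
Requiring n·Q = 14760: (1620)a + (21780) = 14760.
So a = -13/3.

-13/3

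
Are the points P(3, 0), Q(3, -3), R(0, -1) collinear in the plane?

PQ = (0, -3), PR = (-3, -1).
Twice the signed area of △PQR is (0)(-1) − (-3)(-3) = -9.
The area is nonzero, so the three points are not collinear.

No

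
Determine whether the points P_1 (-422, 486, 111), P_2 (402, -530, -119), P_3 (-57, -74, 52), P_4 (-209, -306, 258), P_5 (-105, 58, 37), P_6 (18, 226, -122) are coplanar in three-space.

Yes

The plane through P_1, P_2, P_3 has normal n = P_1P_2 × P_1P_3 = (-68856, -35334, -90600) and equation n·P = 1828308.
Checking the remaining points: n·P_4 = 1828308, n·P_5 = 1828308, n·P_6 = 1828308.
All equal 1828308, so all 6 points lie in one plane.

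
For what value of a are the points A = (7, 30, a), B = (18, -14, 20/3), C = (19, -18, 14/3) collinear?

Collinearity requires AB × AC = 0; each component is linear in a.
The x-component gives (-4)a + (344/3) = 0, so a = 86/3.
The remaining components then also vanish.

86/3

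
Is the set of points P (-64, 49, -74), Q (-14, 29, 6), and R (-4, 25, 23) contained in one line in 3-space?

No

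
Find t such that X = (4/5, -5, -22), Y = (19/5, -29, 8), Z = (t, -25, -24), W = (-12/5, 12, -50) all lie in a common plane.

-1

Normal to plane XYW: n = (162, -12, -129/5); plane equation n·P = 3786/5.
Requiring n·Z = 3786/5: (162)t + (4596/5) = 3786/5.
So t = -1.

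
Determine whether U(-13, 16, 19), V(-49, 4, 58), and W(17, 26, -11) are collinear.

No

UV = (-36, -12, 39), UW = (30, 10, -30).
Comparing components 2 and 3: (-12)(-30) − (39)(10) = -30 ≠ 0, so UV and UW are not parallel and the points are not collinear.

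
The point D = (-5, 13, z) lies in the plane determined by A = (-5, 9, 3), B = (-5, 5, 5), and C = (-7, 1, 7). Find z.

1

A normal to the plane is n = AB × AC = (0, -4, -8).
D lies in the plane iff n · AD = 0.
This gives (-8)z + (8) = 0, so z = 1.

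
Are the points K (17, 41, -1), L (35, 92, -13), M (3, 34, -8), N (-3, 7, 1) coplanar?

Yes

A normal to the plane through K, L, M is n = KL × KM = (-441, 294, 588).
The plane has equation n·P = 3969. For N: n·N = 3969.
Equal, so N lies in the plane and all four are coplanar.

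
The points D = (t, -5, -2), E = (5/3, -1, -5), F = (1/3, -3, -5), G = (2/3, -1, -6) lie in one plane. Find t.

Coplanarity ⇔ det[DE; DF; DG] = 0.
Expanding, this is linear in t: (-2)t + (4) = 0.
So t = 2.

2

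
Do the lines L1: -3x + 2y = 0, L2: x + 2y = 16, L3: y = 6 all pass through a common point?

Intersecting L1 and L2: solving the 2×2 system gives (x, y) = (4, 6).
Substitute into L3: (0)(4) + (1)(6) = 6.
This equals 6, so (4, 6) lies on all three lines and they are concurrent.

Yes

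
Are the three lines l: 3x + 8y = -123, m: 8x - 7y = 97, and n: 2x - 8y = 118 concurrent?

Yes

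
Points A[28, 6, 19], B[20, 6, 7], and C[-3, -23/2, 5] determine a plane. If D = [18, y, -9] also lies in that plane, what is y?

13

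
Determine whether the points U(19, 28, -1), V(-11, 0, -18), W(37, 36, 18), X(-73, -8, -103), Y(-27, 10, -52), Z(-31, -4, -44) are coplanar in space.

Yes

The plane through U, V, W has normal n = UV × UW = (-396, 264, 264) and equation n·P = -396.
Checking the remaining points: n·X = -396, n·Y = -396, n·Z = -396.
All equal -396, so all 6 points lie in one plane.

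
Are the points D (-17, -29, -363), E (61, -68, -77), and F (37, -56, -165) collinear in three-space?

DE = (78, -39, 286), DF = (54, -27, 198).
Each component of DF is 9/13 times the corresponding component of DE, so DF = 9/13·DE and the points are collinear.

Yes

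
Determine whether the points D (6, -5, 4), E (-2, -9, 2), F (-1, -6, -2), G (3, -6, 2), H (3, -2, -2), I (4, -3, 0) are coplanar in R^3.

No

The plane through D, E, F has normal n = DE × DF = (22, -34, -20) and equation n·P = 222.
Checking the remaining points: n·G = 230, n·H = 174, n·I = 190.
Since n·G = 230 ≠ 222, G is off the plane and the points are not all coplanar.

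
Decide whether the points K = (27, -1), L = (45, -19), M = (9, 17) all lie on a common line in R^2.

KL = (18, -18), KM = (-18, 18).
Twice the signed area of △KLM is (18)(18) − (-18)(-18) = 0.
The triangle is degenerate (zero area), so the points are collinear.

Yes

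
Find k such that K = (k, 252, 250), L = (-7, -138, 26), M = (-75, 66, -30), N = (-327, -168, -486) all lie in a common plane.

Coplanarity ⇔ det[KL; KM; KN] = 0.
Expanding, this is linear in k: (106128)k + (-7747344) = 0.
So k = 73.

73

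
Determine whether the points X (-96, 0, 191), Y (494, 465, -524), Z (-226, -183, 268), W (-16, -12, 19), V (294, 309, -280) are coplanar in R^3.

The plane through X, Y, Z has normal n = XY × XZ = (-95040, 47520, -47520) and equation n·P = 47520.
Checking the remaining points: n·W = 47520, n·V = 47520.
All equal 47520, so all 5 points lie in one plane.

Yes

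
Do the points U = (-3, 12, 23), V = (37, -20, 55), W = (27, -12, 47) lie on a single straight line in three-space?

Yes

UV = (40, -32, 32), UW = (30, -24, 24).
UV × UW = (0, 0, 0).
The cross product vanishes, so the three points are collinear.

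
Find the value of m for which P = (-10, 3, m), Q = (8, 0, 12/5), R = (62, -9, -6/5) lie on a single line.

18/5

Collinearity requires PQ × PR = 0; each component is linear in m.
The x-component gives (-9)m + (162/5) = 0, so m = 18/5.
The remaining components then also vanish.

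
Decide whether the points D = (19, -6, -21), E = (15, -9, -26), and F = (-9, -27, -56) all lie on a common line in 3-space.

Yes

DE = (-4, -3, -5), DF = (-28, -21, -35).
Each component of DF is 7 times the corresponding component of DE, so DF = 7·DE and the points are collinear.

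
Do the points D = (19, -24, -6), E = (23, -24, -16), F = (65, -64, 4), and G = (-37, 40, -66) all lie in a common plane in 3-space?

Yes

With D as base: DE = (4, 0, -10), DF = (46, -40, 10), DG = (-56, 64, -60).
DF × DG = (1760, 2200, 704).
DE · (DF × DG) = 0.
The scalar triple product vanishes, so the four points are coplanar.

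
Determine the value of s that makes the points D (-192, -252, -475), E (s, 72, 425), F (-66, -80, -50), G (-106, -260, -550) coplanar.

-120

The points are coplanar iff DE · (DF × DG) = 0.
Expanding, this is linear in s: (-9500)s + (-1140000) = 0.
So s = -120.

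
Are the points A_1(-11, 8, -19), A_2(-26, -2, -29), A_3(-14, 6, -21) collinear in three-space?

Yes

A_1A_2 = (-15, -10, -10), A_1A_3 = (-3, -2, -2).
A_1A_2 × A_1A_3 = (0, 0, 0).
The cross product vanishes, so the three points are collinear.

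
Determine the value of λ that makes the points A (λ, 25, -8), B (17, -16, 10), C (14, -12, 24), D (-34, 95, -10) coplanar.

Coplanarity ⇔ det[AB; AC; AD] = 0.
Expanding, this is linear in λ: (1634)λ + (1634) = 0.
So λ = -1.

-1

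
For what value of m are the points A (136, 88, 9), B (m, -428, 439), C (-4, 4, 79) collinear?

Collinearity requires AB × AC = 0; each component is linear in m.
The y-component gives (-70)m + (-50680) = 0, so m = -724.
The remaining components then also vanish.

-724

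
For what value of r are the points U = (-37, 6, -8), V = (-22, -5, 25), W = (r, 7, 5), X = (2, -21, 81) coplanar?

-34

Normal to plane UVX: n = (-88, -48, 24); plane equation n·P = 2776.
Requiring n·W = 2776: (-88)r + (-216) = 2776.
So r = -34.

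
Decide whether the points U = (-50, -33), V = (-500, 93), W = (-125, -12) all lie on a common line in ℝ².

Yes

UV = (-450, 126), UW = (-75, 21).
Checking proportionality: UW = 1/6·UV, so the vectors are parallel and the points are collinear.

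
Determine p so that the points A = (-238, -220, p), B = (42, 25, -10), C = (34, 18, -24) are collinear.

Direction BC = (-8, -7, -14). From the x-coordinate of A, the parameter along the line is τ = (-238 − 42)/(-8) = 35.
Then p = (-10) + 35·(-14) = -500.

-500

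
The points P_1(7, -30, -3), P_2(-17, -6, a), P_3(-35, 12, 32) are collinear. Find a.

17

Collinearity requires P_1P_2 × P_1P_3 = 0; each component is linear in a.
The x-component gives (-42)a + (714) = 0, so a = 17.
The remaining components then also vanish.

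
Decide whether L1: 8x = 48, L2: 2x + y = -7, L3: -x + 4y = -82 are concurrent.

Yes

Intersecting L1 and L2: solving the 2×2 system gives (x, y) = (6, -19).
Substitute into L3: (-1)(6) + (4)(-19) = -82.
This equals -82, so (6, -19) lies on all three lines and they are concurrent.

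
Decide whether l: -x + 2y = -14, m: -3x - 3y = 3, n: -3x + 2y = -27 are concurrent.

No

Intersecting l and m: solving the 2×2 system gives (x, y) = (4, -5).
Substitute into n: (-3)(4) + (2)(-5) = -22.
But n requires -27 ≠ -22, so the three lines have no common point.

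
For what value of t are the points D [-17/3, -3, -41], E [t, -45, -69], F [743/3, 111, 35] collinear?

-99

Collinearity requires DE × DF = 0; each component is linear in t.
The y-component gives (-76)t + (-7524) = 0, so t = -99.
The remaining components then also vanish.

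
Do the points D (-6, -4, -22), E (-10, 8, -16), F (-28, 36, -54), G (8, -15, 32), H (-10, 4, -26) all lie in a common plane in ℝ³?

The plane through D, E, F has normal n = DE × DF = (-624, -260, 104) and equation n·P = 2496.
Checking the remaining points: n·G = 2236, n·H = 2496.
Since n·G = 2236 ≠ 2496, G is off the plane and the points are not all coplanar.

No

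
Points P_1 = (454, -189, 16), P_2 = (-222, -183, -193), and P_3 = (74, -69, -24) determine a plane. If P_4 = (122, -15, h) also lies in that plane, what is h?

27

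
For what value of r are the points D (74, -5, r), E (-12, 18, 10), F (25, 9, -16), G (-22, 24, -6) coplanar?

-37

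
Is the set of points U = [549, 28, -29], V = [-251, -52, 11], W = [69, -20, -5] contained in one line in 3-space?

UV = (-800, -80, 40), UW = (-480, -48, 24).
UV × UW = (0, 0, 0).
The cross product vanishes, so the three points are collinear.

Yes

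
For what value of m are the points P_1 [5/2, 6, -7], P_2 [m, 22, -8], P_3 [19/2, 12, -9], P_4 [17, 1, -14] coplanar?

11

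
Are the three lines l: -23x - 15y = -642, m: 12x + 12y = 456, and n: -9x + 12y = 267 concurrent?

Yes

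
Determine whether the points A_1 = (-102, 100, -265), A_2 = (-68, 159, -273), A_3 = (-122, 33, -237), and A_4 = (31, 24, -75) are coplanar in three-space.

Yes

The four points are coplanar iff the 3×3 determinant with rows A_1A_2, A_1A_3, A_1A_4 is zero.
Rows: (34, 59, -8), (-20, -67, 28), (133, -76, 190).
Expanding along the first row: (34)(-10602) − (59)(-7524) + (-8)(10431) = 0.
Zero determinant ⇒ coplanar.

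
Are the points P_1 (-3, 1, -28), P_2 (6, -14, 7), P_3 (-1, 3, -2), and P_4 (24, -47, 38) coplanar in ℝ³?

With P_1 as base: P_1P_2 = (9, -15, 35), P_1P_3 = (2, 2, 26), P_1P_4 = (27, -48, 66).
P_1P_3 × P_1P_4 = (1380, 570, -150).
P_1P_2 · (P_1P_3 × P_1P_4) = -1380.
Since -1380 ≠ 0, the four points are not coplanar.

No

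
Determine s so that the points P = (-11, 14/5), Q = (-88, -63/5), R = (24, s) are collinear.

Collinearity: (R − P) must be parallel to (Q − P) = (-77, -77/5).
Cross-multiplying the components: (s − 14/5)·(-77) = (35)·(-77/5).
Solving gives s = 49/5.

49/5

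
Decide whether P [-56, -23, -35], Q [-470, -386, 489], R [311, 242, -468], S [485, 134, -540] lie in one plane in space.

No

With P as base: PQ = (-414, -363, 524), PR = (367, 265, -433), PS = (541, 157, -505).
PR × PS = (-65844, -48918, -85746).
PQ · (PR × PS) = 85746.
Since 85746 ≠ 0, the four points are not coplanar.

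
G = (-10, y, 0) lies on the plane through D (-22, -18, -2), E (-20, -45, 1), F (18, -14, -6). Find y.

The plane through D, E, F has equation 96x + 128y + 1088z = -6592.
Substituting G: (128)y + (-960) = -6592, so y = -44.

-44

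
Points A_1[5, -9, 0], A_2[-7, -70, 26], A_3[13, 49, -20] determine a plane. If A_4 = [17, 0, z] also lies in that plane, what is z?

-18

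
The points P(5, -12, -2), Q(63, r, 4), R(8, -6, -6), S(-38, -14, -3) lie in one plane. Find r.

-16

Normal to plane PRS: n = (-14, 175, 252); plane equation n·X = -2674.
Requiring n·Q = -2674: (175)r + (126) = -2674.
So r = -16.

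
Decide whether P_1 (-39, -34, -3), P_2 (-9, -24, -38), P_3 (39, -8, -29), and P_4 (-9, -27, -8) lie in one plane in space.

No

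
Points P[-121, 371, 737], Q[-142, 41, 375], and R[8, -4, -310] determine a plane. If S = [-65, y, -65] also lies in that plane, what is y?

A normal to the plane is n = PQ × PR = (209760, -68685, 50445).
S lies in the plane iff n · PS = 0.
This gives (-68685)y + (-3228195) = 0, so y = -47.

-47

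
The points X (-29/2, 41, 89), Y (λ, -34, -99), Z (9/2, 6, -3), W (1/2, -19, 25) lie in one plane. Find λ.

Normal to plane XZW: n = (-3280, -164, -615); plane equation n·P = -13899.
Requiring n·Y = -13899: (-3280)λ + (66461) = -13899.
So λ = 49/2.

49/2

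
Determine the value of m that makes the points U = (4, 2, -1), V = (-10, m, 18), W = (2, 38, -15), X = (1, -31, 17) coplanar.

-7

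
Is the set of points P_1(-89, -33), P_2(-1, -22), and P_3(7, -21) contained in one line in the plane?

P_1P_2 = (88, 11), P_1P_3 = (96, 12).
Checking proportionality: P_1P_3 = 12/11·P_1P_2, so the vectors are parallel and the points are collinear.

Yes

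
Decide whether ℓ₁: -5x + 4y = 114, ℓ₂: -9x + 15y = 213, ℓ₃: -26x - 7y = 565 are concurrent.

Intersecting ℓ₁ and ℓ₂: solving the 2×2 system gives (x, y) = (-22, 1).
Substitute into ℓ₃: (-26)(-22) + (-7)(1) = 565.
This equals 565, so (-22, 1) lies on all three lines and they are concurrent.

Yes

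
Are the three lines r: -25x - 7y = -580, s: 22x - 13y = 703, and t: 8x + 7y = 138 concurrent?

No

Intersecting r and s: solving the 2×2 system gives (x, y) = (12461/479, -4815/479).
Substitute into t: (8)(12461/479) + (7)(-4815/479) = 65983/479.
But t requires 138 ≠ 65983/479, so the three lines have no common point.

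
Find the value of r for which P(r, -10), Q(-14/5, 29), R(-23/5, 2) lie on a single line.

-27/5

Collinearity: (P − Q) must be parallel to (R − Q) = (-9/5, -27).
Cross-multiplying the components: (r − (-14/5))·(-27) = (-39)·(-9/5).
Solving gives r = -27/5.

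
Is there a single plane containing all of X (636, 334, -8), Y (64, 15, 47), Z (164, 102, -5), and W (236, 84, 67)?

With X as base: XY = (-572, -319, 55), XZ = (-472, -232, 3), XW = (-400, -250, 75).
XZ × XW = (-16650, 34200, 25200).
XY · (XZ × XW) = 0.
The scalar triple product vanishes, so the four points are coplanar.

Yes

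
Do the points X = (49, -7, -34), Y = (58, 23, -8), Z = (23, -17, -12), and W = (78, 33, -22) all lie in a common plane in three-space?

A normal to the plane through X, Y, Z is n = XY × XZ = (920, -874, 690).
The plane has equation n·P = 27738. For W: n·W = 27738.
Equal, so W lies in the plane and all four are coplanar.

Yes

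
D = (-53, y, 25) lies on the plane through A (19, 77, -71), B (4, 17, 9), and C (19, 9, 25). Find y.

-7

The plane through A, B, C has equation −320x + 1440y + 1020z = 32380.
Substituting D: (1440)y + (42460) = 32380, so y = -7.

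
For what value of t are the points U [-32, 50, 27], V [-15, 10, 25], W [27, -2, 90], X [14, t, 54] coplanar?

-18

Normal to plane UVW: n = (-2624, -1189, 1476); plane equation n·P = 64370.
Requiring n·X = 64370: (-1189)t + (42968) = 64370.
So t = -18.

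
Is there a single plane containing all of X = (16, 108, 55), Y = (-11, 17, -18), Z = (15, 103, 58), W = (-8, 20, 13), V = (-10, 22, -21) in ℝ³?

The plane through X, Y, Z has normal n = XY × XZ = (-638, 154, 44) and equation n·P = 8844.
Checking the remaining points: n·W = 8756, n·V = 8844.
Since n·W = 8756 ≠ 8844, W is off the plane and the points are not all coplanar.

No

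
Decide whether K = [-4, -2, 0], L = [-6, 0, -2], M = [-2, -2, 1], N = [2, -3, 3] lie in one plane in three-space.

With K as base: KL = (-2, 2, -2), KM = (2, 0, 1), KN = (6, -1, 3).
KM × KN = (1, 0, -2).
KL · (KM × KN) = 2.
Since 2 ≠ 0, the four points are not coplanar.

No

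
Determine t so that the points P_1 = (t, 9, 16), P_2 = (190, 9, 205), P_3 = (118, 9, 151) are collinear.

Direction P_2P_3 = (-72, 0, -54). From the z-coordinate of P_1, the parameter along the line is τ = (16 − 205)/(-54) = 7/2.
Then t = 190 + 7/2·(-72) = -62.

-62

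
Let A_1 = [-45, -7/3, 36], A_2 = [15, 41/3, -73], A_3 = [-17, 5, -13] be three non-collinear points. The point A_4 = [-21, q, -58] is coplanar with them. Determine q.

23/3

Coplanarity requires A_1A_2 · (A_1A_3 × A_1A_4) = 0.
A_1A_2 = (60, 16, -109), A_1A_3 = (28, 22/3, -49); the triple product is linear in q with coefficient -112 and constant term 2576/3.
Setting it to zero: q = 23/3.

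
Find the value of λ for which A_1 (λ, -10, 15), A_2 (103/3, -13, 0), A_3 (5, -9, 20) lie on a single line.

37/3

Direction A_2A_3 = (-88/3, 4, 20). From the y-coordinate of A_1, the parameter along the line is τ = (-10 − (-13))/4 = 3/4.
Then λ = 103/3 + 3/4·(-88/3) = 37/3.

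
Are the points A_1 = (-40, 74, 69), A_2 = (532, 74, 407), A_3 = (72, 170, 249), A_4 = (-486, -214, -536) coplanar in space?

Yes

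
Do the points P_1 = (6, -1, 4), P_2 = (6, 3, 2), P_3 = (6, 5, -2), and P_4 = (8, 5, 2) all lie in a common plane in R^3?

With P_1 as base: P_1P_2 = (0, 4, -2), P_1P_3 = (0, 6, -6), P_1P_4 = (2, 6, -2).
P_1P_3 × P_1P_4 = (24, -12, -12).
P_1P_2 · (P_1P_3 × P_1P_4) = -24.
Since -24 ≠ 0, the four points are not coplanar.

No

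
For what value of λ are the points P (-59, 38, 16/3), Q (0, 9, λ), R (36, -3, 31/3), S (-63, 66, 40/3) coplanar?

Normal to plane PRS: n = (-468, -780, 2496); plane equation n·X = 11284.
Requiring n·Q = 11284: (2496)λ + (-7020) = 11284.
So λ = 22/3.

22/3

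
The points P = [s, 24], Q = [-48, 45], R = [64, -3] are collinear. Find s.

1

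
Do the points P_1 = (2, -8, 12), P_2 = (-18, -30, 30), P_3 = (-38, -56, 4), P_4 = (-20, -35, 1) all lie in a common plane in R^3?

The four points are coplanar iff the 3×3 determinant with rows P_1P_2, P_1P_3, P_1P_4 is zero.
Rows: (-20, -22, 18), (-40, -48, -8), (-22, -27, -11).
Expanding along the first row: (-20)(312) − (-22)(264) + (18)(24) = 0.
Zero determinant ⇒ coplanar.

Yes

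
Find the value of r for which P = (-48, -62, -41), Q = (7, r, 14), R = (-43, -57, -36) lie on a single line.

-7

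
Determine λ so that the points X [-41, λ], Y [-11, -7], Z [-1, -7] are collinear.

The three points are collinear iff det[XY; XZ] = 0.
This determinant is linear in λ: (10)λ + (70) = 0, so λ = -7.

-7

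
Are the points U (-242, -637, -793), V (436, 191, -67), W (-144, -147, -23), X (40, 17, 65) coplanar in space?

A normal to the plane through U, V, W is n = UV × UW = (281820, -450912, 251076).
The plane has equation n·P = 19927236. For X: n·X = 19927236.
Equal, so X lies in the plane and all four are coplanar.

Yes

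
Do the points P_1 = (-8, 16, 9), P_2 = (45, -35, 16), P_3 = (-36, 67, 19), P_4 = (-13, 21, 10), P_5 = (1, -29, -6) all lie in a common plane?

No

The plane through P_1, P_2, P_3 has normal n = P_1P_2 × P_1P_3 = (-867, -726, 1275) and equation n·P = 6795.
Checking the remaining points: n·P_4 = 8775, n·P_5 = 12537.
Since n·P_4 = 8775 ≠ 6795, P_4 is off the plane and the points are not all coplanar.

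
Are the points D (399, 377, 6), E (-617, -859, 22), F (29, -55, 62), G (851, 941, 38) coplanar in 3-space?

Yes

A normal to the plane through D, E, F is n = DE × DF = (-62304, 50976, -18408).
The plane has equation n·P = -5751792. For G: n·G = -5751792.
Equal, so G lies in the plane and all four are coplanar.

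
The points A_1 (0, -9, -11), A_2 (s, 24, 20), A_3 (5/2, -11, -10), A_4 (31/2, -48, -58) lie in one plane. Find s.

Coplanarity ⇔ det[A_1A_2; A_1A_3; A_1A_4] = 0.
Expanding, this is linear in s: (133)s + (4655/2) = 0.
So s = -35/2.

-35/2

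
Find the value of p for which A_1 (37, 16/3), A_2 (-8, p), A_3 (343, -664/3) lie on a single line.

Collinearity: (A_2 − A_1) must be parallel to (A_3 − A_1) = (306, -680/3).
Cross-multiplying the components: (p − 16/3)·(306) = (-45)·(-680/3).
Solving gives p = 116/3.

116/3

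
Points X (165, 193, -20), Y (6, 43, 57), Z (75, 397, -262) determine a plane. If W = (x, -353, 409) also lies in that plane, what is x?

-82

Coplanarity requires XY · (XZ × XW) = 0.
XY = (-159, -150, 77), XZ = (-90, 204, -242); the triple product is linear in x with coefficient 20592 and constant term 1688544.
Setting it to zero: x = -82.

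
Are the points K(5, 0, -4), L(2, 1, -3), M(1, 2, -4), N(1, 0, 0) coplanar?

The four points are coplanar iff the 3×3 determinant with rows KL, KM, KN is zero.
Rows: (-3, 1, 1), (-4, 2, 0), (-4, 0, 4).
Expanding along the first row: (-3)(8) − (1)(-16) + (1)(8) = 0.
Zero determinant ⇒ coplanar.

Yes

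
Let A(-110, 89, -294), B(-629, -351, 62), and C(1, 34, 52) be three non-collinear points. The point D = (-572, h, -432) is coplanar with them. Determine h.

-142

Coplanarity requires AB · (AC × AD) = 0.
AB = (-519, -440, 356), AC = (111, -55, 346); the triple product is linear in h with coefficient 219090 and constant term 31110780.
Setting it to zero: h = -142.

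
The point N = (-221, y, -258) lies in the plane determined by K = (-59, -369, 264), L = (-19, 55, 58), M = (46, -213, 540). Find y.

The plane through K, L, M has equation 149160x − 32670y − 38280z = -6851130.
Substituting N: (-32670)y + (-23088120) = -6851130, so y = -497.

-497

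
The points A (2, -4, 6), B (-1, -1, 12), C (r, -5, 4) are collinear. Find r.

3

Direction AB = (-3, 3, 6). From the y-coordinate of C, the parameter along the line is τ = (-5 − (-4))/3 = -1/3.
Then r = 2 + (-1/3)·(-3) = 3.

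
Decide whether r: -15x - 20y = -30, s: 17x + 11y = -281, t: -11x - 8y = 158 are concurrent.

Yes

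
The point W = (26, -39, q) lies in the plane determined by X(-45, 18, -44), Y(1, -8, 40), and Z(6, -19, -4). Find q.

The plane through X, Y, Z has equation 2068x + 2444y − 376z = -32524.
Substituting W: (-376)q + (-41548) = -32524, so q = -24.

-24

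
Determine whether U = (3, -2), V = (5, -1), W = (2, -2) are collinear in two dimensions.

No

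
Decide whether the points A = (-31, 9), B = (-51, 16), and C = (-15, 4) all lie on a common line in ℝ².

No

AB = (-20, 7), AC = (16, -5).
det[AB; AC] = (-20)(-5) − (7)(16) = -12.
The determinant is nonzero, so they are not collinear.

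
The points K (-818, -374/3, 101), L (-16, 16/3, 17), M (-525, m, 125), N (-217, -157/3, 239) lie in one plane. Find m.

-84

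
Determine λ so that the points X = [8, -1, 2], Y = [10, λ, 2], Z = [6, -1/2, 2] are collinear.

-3/2

Direction XZ = (-2, 1/2, 0). From the x-coordinate of Y, the parameter along the line is τ = (10 − 8)/(-2) = -1.
Then λ = (-1) + (-1)·(1/2) = -3/2.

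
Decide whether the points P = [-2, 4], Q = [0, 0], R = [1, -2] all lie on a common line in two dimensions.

Yes

PQ = (2, -4), PR = (3, -6).
Checking proportionality: PR = 3/2·PQ, so the vectors are parallel and the points are collinear.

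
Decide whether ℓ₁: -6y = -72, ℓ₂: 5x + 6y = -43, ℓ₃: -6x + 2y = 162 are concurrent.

Yes

Intersecting ℓ₁ and ℓ₂: solving the 2×2 system gives (x, y) = (-23, 12).
Substitute into ℓ₃: (-6)(-23) + (2)(12) = 162.
This equals 162, so (-23, 12) lies on all three lines and they are concurrent.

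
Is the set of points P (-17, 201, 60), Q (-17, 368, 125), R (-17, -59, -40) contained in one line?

PQ = (0, 167, 65), PR = (0, -260, -100).
PQ × PR = (200, 0, 0).
The cross product is nonzero, so the points do not lie on one line.

No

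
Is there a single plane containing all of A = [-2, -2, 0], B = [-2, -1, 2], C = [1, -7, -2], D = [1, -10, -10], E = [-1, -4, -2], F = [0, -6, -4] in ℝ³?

No

The plane through A, B, C has normal n = AB × AC = (8, 6, -3) and equation n·P = -28.
Checking the remaining points: n·D = -22, n·E = -26, n·F = -24.
Since n·D = -22 ≠ -28, D is off the plane and the points are not all coplanar.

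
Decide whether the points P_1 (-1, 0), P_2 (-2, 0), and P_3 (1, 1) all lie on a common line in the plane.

P_1P_2 = (-1, 0), P_1P_3 = (2, 1).
If collinear, P_1P_3 would be a scalar multiple of P_1P_2. But (-1)·(1) ≠ (0)·(2) (difference -1), so they are not parallel; the points are not collinear.

No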